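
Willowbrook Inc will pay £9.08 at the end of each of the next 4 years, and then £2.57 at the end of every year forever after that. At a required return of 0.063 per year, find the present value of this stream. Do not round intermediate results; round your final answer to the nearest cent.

£63.20

PV of 4-year annuity: £9.08 × [1 − (1+0.063)^−4] / 0.063 = 31.24822
Perpetuity value at year 4: £2.57 / 0.063 = 40.79365
PV of perpetuity: 40.79365 / (1+0.063)^4 = 31.94917
Total PV = 31.24822 + 31.94917 = 63.19739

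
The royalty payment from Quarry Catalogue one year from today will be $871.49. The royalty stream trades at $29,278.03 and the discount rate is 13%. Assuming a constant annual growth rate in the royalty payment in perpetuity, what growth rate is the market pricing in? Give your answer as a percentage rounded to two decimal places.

P = D₁/(r−g) ⇒ g = r − D₁/P = 0.13 − $871.49/$29,278.03 = 0.100234

10.02%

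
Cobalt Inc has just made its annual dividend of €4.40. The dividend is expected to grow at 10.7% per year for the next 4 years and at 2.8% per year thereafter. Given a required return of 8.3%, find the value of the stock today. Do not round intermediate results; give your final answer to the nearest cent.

€108.37

D_1 = 4.87080
D_2 = 5.39198
D_3 = 5.96892
D_4 = 6.60759
Terminal value at year 4: TV = D_4×(1+g_2)/(r−g_2) = 6.79260/0.055 = 123.50188
P_0 = D_1/(1+r)^1 + D_2/(1+r)^2 + D_3/(1+r)^3 + D_4/(1+r)^4 + TV/(1+r)^4
    = 4.49751 + 4.59717 + 4.69905 + 4.80319 + 89.77590 = 108.37282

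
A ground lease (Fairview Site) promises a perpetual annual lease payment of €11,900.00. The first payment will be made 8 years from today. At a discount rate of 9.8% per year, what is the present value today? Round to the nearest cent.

Value at end of year 7: C / r = €11,900.00 / 0.098 = €121,428.5714
Discount to today: PV = €121,428.5714 / (1 + 0.098)^7 = €121,428.5714 / 1.924050 = €63,110.92

€63110.92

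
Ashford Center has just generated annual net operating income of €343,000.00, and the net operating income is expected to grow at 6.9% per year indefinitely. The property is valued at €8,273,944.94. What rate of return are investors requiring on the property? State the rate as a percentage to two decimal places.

11.33%

D₁ = €343,000.00 × 1.069 = €366,667.0000
P = D₁/(r − g) ⇒ r = D₁/P + g = €366,667.0000/€8,273,944.94 + 0.069 = 0.044316 + 0.069 = 0.113316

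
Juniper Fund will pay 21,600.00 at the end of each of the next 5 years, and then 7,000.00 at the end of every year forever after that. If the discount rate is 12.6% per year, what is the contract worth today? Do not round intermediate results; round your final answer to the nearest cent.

PV of 5-year annuity: 21,600.00 × [1 − (1+0.126)^−5] / 0.126 = 76719.57091
Perpetuity value at year 5: 7,000.00 / 0.126 = 55555.55556
PV of perpetuity: 55555.55556 / (1+0.126)^5 = 30692.73165
Total PV = 76719.57091 + 30692.73165 = 107412.30256

107412.30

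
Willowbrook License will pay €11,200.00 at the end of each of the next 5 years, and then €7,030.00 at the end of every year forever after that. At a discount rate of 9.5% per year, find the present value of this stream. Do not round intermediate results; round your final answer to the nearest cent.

€90011.59

PV of 5-year annuity: €11,200.00 × [1 − (1+0.095)^−5] / 0.095 = 43004.73841
Perpetuity value at year 5: €7,030.00 / 0.095 = 74000.00000
PV of perpetuity: 74000.00000 / (1+0.095)^5 = 47006.84723
Total PV = 43004.73841 + 47006.84723 = 90011.58564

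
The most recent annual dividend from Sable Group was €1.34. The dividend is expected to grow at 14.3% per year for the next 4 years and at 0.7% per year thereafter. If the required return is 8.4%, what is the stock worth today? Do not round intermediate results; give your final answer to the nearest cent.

D_1 = 1.53162
D_2 = 1.75064
D_3 = 2.00098
D_4 = 2.28712
Terminal value at year 4: TV = D_4×(1+g_2)/(r−g_2) = 2.30313/0.077 = 29.91083
P_0 = D_1/(1+r)^1 + D_2/(1+r)^2 + D_3/(1+r)^3 + D_4/(1+r)^4 + TV/(1+r)^4
    = 1.41293 + 1.48984 + 1.57093 + 1.65643 + 21.66264 = 27.79276

€27.79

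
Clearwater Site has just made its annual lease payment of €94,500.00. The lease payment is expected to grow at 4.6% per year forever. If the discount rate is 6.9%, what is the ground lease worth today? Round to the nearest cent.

D₁ = D₀ × (1 + g) = €94,500.00 × 1.046 = €98,847.0000
Growing perpetuity: P = D₁ / (r − g) = €98,847.0000 / (0.069 − 0.046) = €4,297,695.65

€4297695.65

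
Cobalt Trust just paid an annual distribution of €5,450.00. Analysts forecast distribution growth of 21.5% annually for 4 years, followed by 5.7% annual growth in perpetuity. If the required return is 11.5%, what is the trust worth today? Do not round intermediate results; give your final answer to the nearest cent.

€167185.32

D_1 = 6621.75000
D_2 = 8045.42625
D_3 = 9775.19289
D_4 = 11876.85937
Terminal value at year 4: TV = D_4×(1+g_2)/(r−g_2) = 12553.84035/0.058 = 216445.52327
P_0 = D_1/(1+r)^1 + D_2/(1+r)^2 + D_3/(1+r)^3 + D_4/(1+r)^4 + TV/(1+r)^4
    = 5938.78924 + 6471.41608 + 7051.81214 + 7684.26165 + 140039.04429 = 167185.32339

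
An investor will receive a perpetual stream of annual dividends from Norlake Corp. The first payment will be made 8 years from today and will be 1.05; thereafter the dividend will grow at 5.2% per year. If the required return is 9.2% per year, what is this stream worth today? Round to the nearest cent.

Value at end of year 7: C₁ / (r − g) = 1.05 / (0.092 − 0.052) = 26.2500
Discount to today: PV = 26.2500 / (1 + 0.092)^7 = 26.2500 / 1.851648 = 14.18

14.18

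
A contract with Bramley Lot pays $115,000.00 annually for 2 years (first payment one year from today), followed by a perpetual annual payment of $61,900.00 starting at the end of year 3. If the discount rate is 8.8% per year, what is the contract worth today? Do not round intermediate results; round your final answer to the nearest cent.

PV of 2-year annuity: $115,000.00 × [1 − (1+0.088)^−2] / 0.088 = 202847.91306
Perpetuity value at year 2: $61,900.00 / 0.088 = 703409.09091
PV of perpetuity: 703409.09091 / (1+0.088)^2 = 594223.99683
Total PV = 202847.91306 + 594223.99683 = 797071.90990

$797071.91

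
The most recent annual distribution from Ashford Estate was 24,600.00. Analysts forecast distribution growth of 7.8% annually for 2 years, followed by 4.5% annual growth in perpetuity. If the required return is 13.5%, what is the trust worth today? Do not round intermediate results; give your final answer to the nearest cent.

D_1 = 26518.80000
D_2 = 28587.26640
Terminal value at year 2: TV = D_2×(1+g_2)/(r−g_2) = 29873.69339/0.09 = 331929.92653
P_0 = D_1/(1+r)^1 + D_2/(1+r)^2 + TV/(1+r)^2
    = 23364.58150 + 22191.20604 + 257664.55901 = 303220.34655

303220.35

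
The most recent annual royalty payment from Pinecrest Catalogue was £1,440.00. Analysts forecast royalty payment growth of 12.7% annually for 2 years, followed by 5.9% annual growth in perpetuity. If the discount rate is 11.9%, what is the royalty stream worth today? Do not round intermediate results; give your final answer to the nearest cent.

D_1 = 1622.88000
D_2 = 1828.98576
Terminal value at year 2: TV = D_2×(1+g_2)/(r−g_2) = 1936.89592/0.06 = 32281.59866
P_0 = D_1/(1+r)^1 + D_2/(1+r)^2 + TV/(1+r)^2
    = 1450.29491 + 1460.66341 + 25780.70924 = 28691.66756

£28691.67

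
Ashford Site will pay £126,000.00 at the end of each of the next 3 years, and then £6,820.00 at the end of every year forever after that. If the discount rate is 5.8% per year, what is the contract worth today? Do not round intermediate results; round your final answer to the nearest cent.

£437338.27

PV of 3-year annuity: £126,000.00 × [1 − (1+0.058)^−3] / 0.058 = 338049.66713
Perpetuity value at year 3: £6,820.00 / 0.058 = 117586.20690
PV of perpetuity: 117586.20690 / (1+0.058)^3 = 99288.59793
Total PV = 338049.66713 + 99288.59793 = 437338.26506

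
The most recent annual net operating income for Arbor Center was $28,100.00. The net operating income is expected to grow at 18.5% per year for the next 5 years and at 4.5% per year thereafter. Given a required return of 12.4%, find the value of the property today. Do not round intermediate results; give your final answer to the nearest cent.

D_1 = 33298.50000
D_2 = 39458.72250
D_3 = 46758.58616
D_4 = 55408.92460
D_5 = 65659.57565
Terminal value at year 5: TV = D_5×(1+g_2)/(r−g_2) = 68614.25656/0.079 = 868534.89315
P_0 = D_1/(1+r)^1 + D_2/(1+r)^2 + D_3/(1+r)^3 + D_4/(1+r)^4 + D_5/(1+r)^5 + TV/(1+r)^5
    = 29625.00000 + 31232.76246 + 32927.77892 + 34714.78472 + 36598.77215 + 484122.99864 = 649222.09688

$649222.10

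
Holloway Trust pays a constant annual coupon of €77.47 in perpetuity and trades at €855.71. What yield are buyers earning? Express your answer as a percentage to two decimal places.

P = C/r ⇒ r = C/P = €77.47/€855.71 = 0.090533

9.05%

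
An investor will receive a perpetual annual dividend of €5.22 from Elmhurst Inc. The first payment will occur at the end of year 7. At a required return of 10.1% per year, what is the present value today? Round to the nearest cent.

€29.02

Value at end of year 6: C / r = €5.22 / 0.101 = €51.6832
Discount to today: PV = €51.6832 / (1 + 0.101)^6 = €51.6832 / 1.781246 = €29.02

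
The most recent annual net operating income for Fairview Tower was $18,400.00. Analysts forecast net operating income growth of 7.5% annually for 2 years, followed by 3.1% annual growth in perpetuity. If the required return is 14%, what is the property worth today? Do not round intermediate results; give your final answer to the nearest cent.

$188471.91

D_1 = 19780.00000
D_2 = 21263.50000
Terminal value at year 2: TV = D_2×(1+g_2)/(r−g_2) = 21922.66850/0.109 = 201125.39908
P_0 = D_1/(1+r)^1 + D_2/(1+r)^2 + TV/(1+r)^2
    = 17350.87719 + 16361.57279 + 154759.46374 = 188471.91373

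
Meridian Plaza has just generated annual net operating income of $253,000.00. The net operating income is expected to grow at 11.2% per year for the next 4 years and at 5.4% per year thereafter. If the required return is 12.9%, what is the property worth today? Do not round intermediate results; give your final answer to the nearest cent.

$4320607.05

D_1 = 281336.00000
D_2 = 312845.63200
D_3 = 347884.34278
D_4 = 386847.38918
Terminal value at year 4: TV = D_4×(1+g_2)/(r−g_2) = 407737.14819/0.075 = 5436495.30922
P_0 = D_1/(1+r)^1 + D_2/(1+r)^2 + D_3/(1+r)^3 + D_4/(1+r)^4 + TV/(1+r)^4
    = 249190.43401 + 245438.23084 + 241742.52675 + 238102.47099 + 3346133.39225 = 4320607.05484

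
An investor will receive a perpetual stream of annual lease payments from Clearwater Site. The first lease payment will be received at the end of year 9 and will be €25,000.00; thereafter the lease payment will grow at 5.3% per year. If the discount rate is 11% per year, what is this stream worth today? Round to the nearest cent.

Value at end of year 8: C₁ / (r − g) = €25,000.00 / (0.11 − 0.053) = €438,596.4912
Discount to today: PV = €438,596.4912 / (1 + 0.11)^8 = €438,596.4912 / 2.304538 = €190,318.64

€190318.64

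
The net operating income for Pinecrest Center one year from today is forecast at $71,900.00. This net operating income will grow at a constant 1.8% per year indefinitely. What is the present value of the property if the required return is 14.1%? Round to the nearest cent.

Growing perpetuity: P = D₁ / (r − g) = $71,900.0000 / (0.141 − 0.018) = $584,552.85

$584552.85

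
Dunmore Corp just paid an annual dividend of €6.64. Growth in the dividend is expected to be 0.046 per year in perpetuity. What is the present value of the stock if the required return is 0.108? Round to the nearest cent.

€112.02

D₁ = D₀ × (1 + g) = €6.64 × 1.046 = €6.9454
Growing perpetuity: P = D₁ / (r − g) = €6.9454 / (0.108 − 0.046) = €112.02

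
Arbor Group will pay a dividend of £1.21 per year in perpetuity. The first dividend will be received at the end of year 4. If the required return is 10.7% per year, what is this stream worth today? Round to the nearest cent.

Value at end of year 3: C / r = £1.21 / 0.107 = £11.3084
Discount to today: PV = £11.3084 / (1 + 0.107)^3 = £11.3084 / 1.356572 = £8.34

£8.34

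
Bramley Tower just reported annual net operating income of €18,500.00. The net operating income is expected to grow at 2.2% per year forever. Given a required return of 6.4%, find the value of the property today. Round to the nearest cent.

€450166.67

D₁ = D₀ × (1 + g) = €18,500.00 × 1.022 = €18,907.0000
Growing perpetuity: P = D₁ / (r − g) = €18,907.0000 / (0.064 − 0.022) = €450,166.67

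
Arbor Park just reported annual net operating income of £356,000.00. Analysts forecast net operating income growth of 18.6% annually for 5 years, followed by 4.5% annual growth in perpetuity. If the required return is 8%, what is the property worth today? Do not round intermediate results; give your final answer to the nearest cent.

D_1 = 422216.00000
D_2 = 500748.17600
D_3 = 593887.33674
D_4 = 704350.38137
D_5 = 835359.55230
Terminal value at year 5: TV = D_5×(1+g_2)/(r−g_2) = 872950.73216/0.035 = 24941449.49020
P_0 = D_1/(1+r)^1 + D_2/(1+r)^2 + D_3/(1+r)^3 + D_4/(1+r)^4 + D_5/(1+r)^5 + TV/(1+r)^5
    = 390940.74074 + 429310.85048 + 471446.91543 + 517718.55713 + 568531.67478 + 16974731.43270 = 19352680.17127

£19352680.17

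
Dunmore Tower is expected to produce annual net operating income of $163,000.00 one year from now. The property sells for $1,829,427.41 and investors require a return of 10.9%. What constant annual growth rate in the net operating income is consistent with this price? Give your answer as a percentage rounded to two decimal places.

1.99%

P = D₁/(r−g) ⇒ g = r − D₁/P = 0.109 − $163,000.00/$1,829,427.41 = 0.019901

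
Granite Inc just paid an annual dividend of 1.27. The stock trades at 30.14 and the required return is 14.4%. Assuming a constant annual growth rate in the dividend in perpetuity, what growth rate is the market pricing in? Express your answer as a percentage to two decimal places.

P = D₀(1+g)/(r−g) ⇒ P(r−g) = D₀(1+g) ⇒ g(P+D₀) = P·r − D₀
g = (P·r − D₀)/(P + D₀) = (30.14×0.144 − 1.27) / (30.14 + 1.27) = 0.097745

9.77%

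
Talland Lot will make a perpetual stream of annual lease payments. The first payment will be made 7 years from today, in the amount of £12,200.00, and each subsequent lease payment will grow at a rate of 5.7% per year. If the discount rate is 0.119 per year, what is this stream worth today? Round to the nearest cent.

Value at end of year 6: C₁ / (r − g) = £12,200.00 / (0.119 − 0.057) = £196,774.1935
Discount to today: PV = £196,774.1935 / (1 + 0.119)^6 = £196,774.1935 / 1.963272 = £100,227.67

£100227.67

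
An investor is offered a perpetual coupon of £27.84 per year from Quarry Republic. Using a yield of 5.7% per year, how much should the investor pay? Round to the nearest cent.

£488.42

Level perpetuity: PV = C / r = £27.84 / 0.057 = £488.42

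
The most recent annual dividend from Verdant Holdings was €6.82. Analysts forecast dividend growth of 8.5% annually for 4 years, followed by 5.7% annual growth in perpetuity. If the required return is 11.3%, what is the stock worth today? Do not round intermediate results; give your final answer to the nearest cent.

€141.86

D_1 = 7.39970
D_2 = 8.02867
D_3 = 8.71111
D_4 = 9.45156
Terminal value at year 4: TV = D_4×(1+g_2)/(r−g_2) = 9.99030/0.056 = 178.39813
P_0 = D_1/(1+r)^1 + D_2/(1+r)^2 + D_3/(1+r)^3 + D_4/(1+r)^4 + TV/(1+r)^4
    = 6.64843 + 6.48117 + 6.31812 + 6.15918 + 116.25446 = 141.86136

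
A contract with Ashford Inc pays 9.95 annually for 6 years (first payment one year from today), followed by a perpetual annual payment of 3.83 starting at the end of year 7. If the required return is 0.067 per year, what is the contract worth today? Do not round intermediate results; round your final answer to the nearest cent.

PV of 6-year annuity: 9.95 × [1 − (1+0.067)^−6] / 0.067 = 47.86952
Perpetuity value at year 6: 3.83 / 0.067 = 57.16418
PV of perpetuity: 57.16418 / (1+0.067)^6 = 38.73802
Total PV = 47.86952 + 38.73802 = 86.60754

86.61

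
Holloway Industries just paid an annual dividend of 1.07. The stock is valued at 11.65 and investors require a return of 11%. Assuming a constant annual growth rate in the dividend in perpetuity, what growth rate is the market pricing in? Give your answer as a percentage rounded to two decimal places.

P = D₀(1+g)/(r−g) ⇒ P(r−g) = D₀(1+g) ⇒ g(P+D₀) = P·r − D₀
g = (P·r − D₀)/(P + D₀) = (11.65×0.11 − 1.07) / (11.65 + 1.07) = 0.016627

1.66%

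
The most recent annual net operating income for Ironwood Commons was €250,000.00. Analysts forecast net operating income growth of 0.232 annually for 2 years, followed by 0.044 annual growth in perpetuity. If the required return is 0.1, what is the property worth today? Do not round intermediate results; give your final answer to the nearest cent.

€6440000.00

D_1 = 308000.00000
D_2 = 379456.00000
Terminal value at year 2: TV = D_2×(1+g_2)/(r−g_2) = 396152.06400/0.056 = 7074144.00000
P_0 = D_1/(1+r)^1 + D_2/(1+r)^2 + TV/(1+r)^2
    = 280000.00000 + 313600.00000 + 5846400.00000 = 6440000.00000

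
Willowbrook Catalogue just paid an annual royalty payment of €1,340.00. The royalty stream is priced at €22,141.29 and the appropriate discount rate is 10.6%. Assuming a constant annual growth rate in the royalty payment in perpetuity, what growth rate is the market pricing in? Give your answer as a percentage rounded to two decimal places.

4.29%

P = D₀(1+g)/(r−g) ⇒ P(r−g) = D₀(1+g) ⇒ g(P+D₀) = P·r − D₀
g = (P·r − D₀)/(P + D₀) = (€22,141.29×0.106 − €1,340.00) / (€22,141.29 + €1,340.00) = 0.042884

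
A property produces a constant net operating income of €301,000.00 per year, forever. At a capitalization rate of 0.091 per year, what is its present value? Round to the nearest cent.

€3307692.31

Level perpetuity: PV = C / r = €301,000.00 / 0.091 = €3,307,692.31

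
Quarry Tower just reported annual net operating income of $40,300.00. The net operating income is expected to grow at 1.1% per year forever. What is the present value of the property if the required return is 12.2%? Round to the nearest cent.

$367056.76

D₁ = D₀ × (1 + g) = $40,300.00 × 1.011 = $40,743.3000
Growing perpetuity: P = D₁ / (r − g) = $40,743.3000 / (0.122 − 0.011) = $367,056.76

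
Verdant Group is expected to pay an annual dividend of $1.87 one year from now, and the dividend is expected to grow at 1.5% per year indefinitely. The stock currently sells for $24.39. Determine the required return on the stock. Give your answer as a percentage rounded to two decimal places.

P = D₁/(r − g) ⇒ r = D₁/P + g = $1.8700/$24.39 + 0.015 = 0.076671 + 0.015 = 0.091671

9.17%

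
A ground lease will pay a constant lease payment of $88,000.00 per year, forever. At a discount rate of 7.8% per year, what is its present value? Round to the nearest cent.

$1128205.13

Level perpetuity: PV = C / r = $88,000.00 / 0.078 = $1,128,205.13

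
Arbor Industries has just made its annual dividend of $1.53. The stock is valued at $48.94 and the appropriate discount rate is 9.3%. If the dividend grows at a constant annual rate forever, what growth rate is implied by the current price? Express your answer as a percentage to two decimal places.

P = D₀(1+g)/(r−g) ⇒ P(r−g) = D₀(1+g) ⇒ g(P+D₀) = P·r − D₀
g = (P·r − D₀)/(P + D₀) = ($48.94×0.093 − $1.53) / ($48.94 + $1.53) = 0.059866

5.99%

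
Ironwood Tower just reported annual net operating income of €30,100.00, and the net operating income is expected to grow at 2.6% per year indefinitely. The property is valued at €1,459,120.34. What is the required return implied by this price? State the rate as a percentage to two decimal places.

D₁ = €30,100.00 × 1.026 = €30,882.6000
P = D₁/(r − g) ⇒ r = D₁/P + g = €30,882.6000/€1,459,120.34 + 0.026 = 0.021165 + 0.026 = 0.047165

4.72%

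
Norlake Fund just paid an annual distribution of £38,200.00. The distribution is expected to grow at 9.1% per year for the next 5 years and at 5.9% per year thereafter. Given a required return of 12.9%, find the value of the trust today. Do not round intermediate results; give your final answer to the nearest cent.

D_1 = 41676.20000
D_2 = 45468.73420
D_3 = 49606.38901
D_4 = 54120.57041
D_5 = 59045.54232
Terminal value at year 5: TV = D_5×(1+g_2)/(r−g_2) = 62529.22932/0.07 = 893274.70452
P_0 = D_1/(1+r)^1 + D_2/(1+r)^2 + D_3/(1+r)^3 + D_4/(1+r)^4 + D_5/(1+r)^5 + TV/(1+r)^5
    = 36914.26041 + 35671.79637 + 34471.15132 + 33310.91771 + 32189.73536 + 486984.71063 = 659542.57180

£659542.57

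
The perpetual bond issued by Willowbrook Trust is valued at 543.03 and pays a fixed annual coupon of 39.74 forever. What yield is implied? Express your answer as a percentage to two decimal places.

P = C/r ⇒ r = C/P = 39.74/543.03 = 0.073182

7.32%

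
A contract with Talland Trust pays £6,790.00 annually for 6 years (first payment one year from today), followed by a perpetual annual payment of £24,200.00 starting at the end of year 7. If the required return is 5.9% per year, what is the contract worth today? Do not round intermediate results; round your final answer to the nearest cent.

PV of 6-year annuity: £6,790.00 × [1 − (1+0.059)^−6] / 0.059 = 33493.79348
Perpetuity value at year 6: £24,200.00 / 0.059 = 410169.49153
PV of perpetuity: 410169.49153 / (1+0.059)^6 = 290795.44112
Total PV = 33493.79348 + 290795.44112 = 324289.23460

£324289.23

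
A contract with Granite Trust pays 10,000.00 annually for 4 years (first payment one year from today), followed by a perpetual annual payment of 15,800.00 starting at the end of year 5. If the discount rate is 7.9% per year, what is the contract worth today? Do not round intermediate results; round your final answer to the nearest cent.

180746.83

PV of 4-year annuity: 10,000.00 × [1 − (1+0.079)^−4] / 0.079 = 33195.12671
Perpetuity value at year 4: 15,800.00 / 0.079 = 200000.00000
PV of perpetuity: 200000.00000 / (1+0.079)^4 = 147551.69979
Total PV = 33195.12671 + 147551.69979 = 180746.82651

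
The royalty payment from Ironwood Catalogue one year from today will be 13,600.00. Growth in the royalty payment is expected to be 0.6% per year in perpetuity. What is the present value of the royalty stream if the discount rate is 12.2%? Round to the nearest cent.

Growing perpetuity: P = D₁ / (r − g) = 13,600.0000 / (0.122 − 0.006) = 117,241.38

117241.38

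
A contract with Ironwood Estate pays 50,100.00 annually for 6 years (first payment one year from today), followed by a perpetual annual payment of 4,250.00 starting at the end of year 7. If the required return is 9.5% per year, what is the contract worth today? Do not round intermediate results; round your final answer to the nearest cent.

PV of 6-year annuity: 50,100.00 × [1 − (1+0.095)^−6] / 0.095 = 221433.25133
Perpetuity value at year 6: 4,250.00 / 0.095 = 44736.84211
PV of perpetuity: 44736.84211 / (1+0.095)^6 = 25952.58426
Total PV = 221433.25133 + 25952.58426 = 247385.83559

247385.84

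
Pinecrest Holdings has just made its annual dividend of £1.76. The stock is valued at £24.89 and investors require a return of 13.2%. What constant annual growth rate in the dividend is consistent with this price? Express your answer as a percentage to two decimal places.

5.72%

P = D₀(1+g)/(r−g) ⇒ P(r−g) = D₀(1+g) ⇒ g(P+D₀) = P·r − D₀
g = (P·r − D₀)/(P + D₀) = (£24.89×0.132 − £1.76) / (£24.89 + £1.76) = 0.057241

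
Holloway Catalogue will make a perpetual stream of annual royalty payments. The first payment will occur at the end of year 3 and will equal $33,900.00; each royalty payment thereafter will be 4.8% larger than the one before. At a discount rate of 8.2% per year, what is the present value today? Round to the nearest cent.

Value at end of year 2: C₁ / (r − g) = $33,900.00 / (0.082 − 0.048) = $997,058.8235
Discount to today: PV = $997,058.8235 / (1 + 0.082)^2 = $997,058.8235 / 1.170724 = $851,660.02

$851660.02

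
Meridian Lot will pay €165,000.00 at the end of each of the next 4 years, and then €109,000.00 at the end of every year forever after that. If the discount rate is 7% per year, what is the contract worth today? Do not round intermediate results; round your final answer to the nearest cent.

€1746826.69

PV of 4-year annuity: €165,000.00 × [1 − (1+0.07)^−4] / 0.07 = 558889.85732
Perpetuity value at year 4: €109,000.00 / 0.07 = 1557142.85714
PV of perpetuity: 1557142.85714 / (1+0.07)^4 = 1187936.83019
Total PV = 558889.85732 + 1187936.83019 = 1746826.68750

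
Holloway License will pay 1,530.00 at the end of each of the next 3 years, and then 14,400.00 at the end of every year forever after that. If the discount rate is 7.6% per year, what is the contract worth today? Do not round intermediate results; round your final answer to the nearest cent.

PV of 3-year annuity: 1,530.00 × [1 − (1+0.076)^−3] / 0.076 = 3971.59130
Perpetuity value at year 3: 14,400.00 / 0.076 = 189473.68421
PV of perpetuity: 189473.68421 / (1+0.076)^3 = 152094.00142
Total PV = 3971.59130 + 152094.00142 = 156065.59271

156065.59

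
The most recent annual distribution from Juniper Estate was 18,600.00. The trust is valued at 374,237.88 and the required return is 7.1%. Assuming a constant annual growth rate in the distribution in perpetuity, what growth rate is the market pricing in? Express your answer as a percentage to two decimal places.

2.03%

P = D₀(1+g)/(r−g) ⇒ P(r−g) = D₀(1+g) ⇒ g(P+D₀) = P·r − D₀
g = (P·r − D₀)/(P + D₀) = (374,237.88×0.071 − 18,600.00) / (374,237.88 + 18,600.00) = 0.020291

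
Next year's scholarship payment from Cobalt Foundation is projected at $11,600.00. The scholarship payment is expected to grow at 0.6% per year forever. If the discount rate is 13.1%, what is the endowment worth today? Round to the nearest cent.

Growing perpetuity: P = D₁ / (r − g) = $11,600.0000 / (0.131 − 0.006) = $92,800.00

$92800.00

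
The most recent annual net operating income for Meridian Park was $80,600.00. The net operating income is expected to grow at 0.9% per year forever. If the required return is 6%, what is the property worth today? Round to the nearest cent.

D₁ = D₀ × (1 + g) = $80,600.00 × 1.009 = $81,325.4000
Growing perpetuity: P = D₁ / (r − g) = $81,325.4000 / (0.06 − 0.009) = $1,594,615.69

$1594615.69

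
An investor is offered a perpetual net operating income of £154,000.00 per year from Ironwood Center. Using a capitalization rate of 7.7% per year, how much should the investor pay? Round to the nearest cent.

£2000000.00

Level perpetuity: PV = C / r = £154,000.00 / 0.077 = £2,000,000.00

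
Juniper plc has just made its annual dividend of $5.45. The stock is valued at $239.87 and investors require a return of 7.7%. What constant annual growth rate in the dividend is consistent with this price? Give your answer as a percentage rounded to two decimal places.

P = D₀(1+g)/(r−g) ⇒ P(r−g) = D₀(1+g) ⇒ g(P+D₀) = P·r − D₀
g = (P·r − D₀)/(P + D₀) = ($239.87×0.077 − $5.45) / ($239.87 + $5.45) = 0.053073

5.31%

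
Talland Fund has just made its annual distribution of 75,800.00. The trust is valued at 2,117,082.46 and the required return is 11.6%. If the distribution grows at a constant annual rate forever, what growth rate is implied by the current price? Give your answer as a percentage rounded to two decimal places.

P = D₀(1+g)/(r−g) ⇒ P(r−g) = D₀(1+g) ⇒ g(P+D₀) = P·r − D₀
g = (P·r − D₀)/(P + D₀) = (2,117,082.46×0.116 − 75,800.00) / (2,117,082.46 + 75,800.00) = 0.077424

7.74%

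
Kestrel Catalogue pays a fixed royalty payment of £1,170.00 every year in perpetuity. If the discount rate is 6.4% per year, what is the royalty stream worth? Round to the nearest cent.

Level perpetuity: PV = C / r = £1,170.00 / 0.064 = £18,281.25

£18281.25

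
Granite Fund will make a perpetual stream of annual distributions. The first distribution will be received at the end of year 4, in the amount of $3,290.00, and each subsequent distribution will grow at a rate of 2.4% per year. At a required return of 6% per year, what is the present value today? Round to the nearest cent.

$76731.87

Value at end of year 3: C₁ / (r − g) = $3,290.00 / (0.06 − 0.024) = $91,388.8889
Discount to today: PV = $91,388.8889 / (1 + 0.06)^3 = $91,388.8889 / 1.191016 = $76,731.87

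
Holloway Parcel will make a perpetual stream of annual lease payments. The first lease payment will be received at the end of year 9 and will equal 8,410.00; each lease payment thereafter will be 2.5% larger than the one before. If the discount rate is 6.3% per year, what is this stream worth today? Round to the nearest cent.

135752.01

Value at end of year 8: C₁ / (r − g) = 8,410.00 / (0.063 − 0.025) = 221,315.7895
Discount to today: PV = 221,315.7895 / (1 + 0.063)^8 = 221,315.7895 / 1.630295 = 135,752.01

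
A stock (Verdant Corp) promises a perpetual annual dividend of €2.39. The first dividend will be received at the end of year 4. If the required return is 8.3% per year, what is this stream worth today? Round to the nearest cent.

Value at end of year 3: C / r = €2.39 / 0.083 = €28.7952
Discount to today: PV = €28.7952 / (1 + 0.083)^3 = €28.7952 / 1.270239 = €22.67

€22.67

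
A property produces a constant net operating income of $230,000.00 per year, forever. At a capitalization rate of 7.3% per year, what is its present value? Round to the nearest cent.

Level perpetuity: PV = C / r = $230,000.00 / 0.073 = $3,150,684.93

$3150684.93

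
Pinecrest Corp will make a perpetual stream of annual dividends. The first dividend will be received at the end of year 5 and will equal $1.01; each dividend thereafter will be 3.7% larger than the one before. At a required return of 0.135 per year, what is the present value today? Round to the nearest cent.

Value at end of year 4: C₁ / (r − g) = $1.01 / (0.135 − 0.037) = $10.3061
Discount to today: PV = $10.3061 / (1 + 0.135)^4 = $10.3061 / 1.659524 = $6.21

$6.21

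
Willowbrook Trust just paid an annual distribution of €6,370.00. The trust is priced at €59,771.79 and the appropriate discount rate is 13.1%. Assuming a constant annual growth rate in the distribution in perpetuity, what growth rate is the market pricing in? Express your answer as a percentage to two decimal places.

P = D₀(1+g)/(r−g) ⇒ P(r−g) = D₀(1+g) ⇒ g(P+D₀) = P·r − D₀
g = (P·r − D₀)/(P + D₀) = (€59,771.79×0.131 − €6,370.00) / (€59,771.79 + €6,370.00) = 0.022075

2.21%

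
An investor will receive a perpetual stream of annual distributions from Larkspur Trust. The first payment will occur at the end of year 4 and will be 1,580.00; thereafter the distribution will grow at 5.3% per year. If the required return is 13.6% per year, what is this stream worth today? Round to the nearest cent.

Value at end of year 3: C₁ / (r − g) = 1,580.00 / (0.136 − 0.053) = 19,036.1446
Discount to today: PV = 19,036.1446 / (1 + 0.136)^3 = 19,036.1446 / 1.466003 = 12,985.06

12985.06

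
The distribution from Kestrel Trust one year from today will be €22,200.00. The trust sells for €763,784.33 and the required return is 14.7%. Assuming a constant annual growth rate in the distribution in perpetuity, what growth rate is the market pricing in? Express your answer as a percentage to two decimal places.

11.79%

P = D₁/(r−g) ⇒ g = r − D₁/P = 0.147 − €22,200.00/€763,784.33 = 0.117934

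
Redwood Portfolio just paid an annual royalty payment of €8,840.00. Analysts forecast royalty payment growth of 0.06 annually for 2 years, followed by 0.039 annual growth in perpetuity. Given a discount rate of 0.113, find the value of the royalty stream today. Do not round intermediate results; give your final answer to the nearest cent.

D_1 = 9370.40000
D_2 = 9932.62400
Terminal value at year 2: TV = D_2×(1+g_2)/(r−g_2) = 10319.99634/0.074 = 139459.40995
P_0 = D_1/(1+r)^1 + D_2/(1+r)^2 + TV/(1+r)^2
    = 8419.04762 + 8018.14059 + 112579.02801 = 129016.21622

€129016.22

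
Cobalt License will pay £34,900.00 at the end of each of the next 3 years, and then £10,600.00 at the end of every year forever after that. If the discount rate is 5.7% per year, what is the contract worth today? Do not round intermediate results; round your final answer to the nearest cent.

PV of 3-year annuity: £34,900.00 × [1 − (1+0.057)^−3] / 0.057 = 93808.34120
Perpetuity value at year 3: £10,600.00 / 0.057 = 185964.91228
PV of perpetuity: 185964.91228 / (1+0.057)^3 = 157472.98057
Total PV = 93808.34120 + 157472.98057 = 251281.32177

£251281.32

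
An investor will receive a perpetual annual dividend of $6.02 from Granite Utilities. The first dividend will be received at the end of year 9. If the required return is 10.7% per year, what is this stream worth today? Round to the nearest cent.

$24.95

Value at end of year 8: C / r = $6.02 / 0.107 = $56.2617
Discount to today: PV = $56.2617 / (1 + 0.107)^8 = $56.2617 / 2.255179 = $24.95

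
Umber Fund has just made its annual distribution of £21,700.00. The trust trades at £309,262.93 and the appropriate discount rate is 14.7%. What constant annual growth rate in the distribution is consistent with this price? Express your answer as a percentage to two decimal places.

7.18%

P = D₀(1+g)/(r−g) ⇒ P(r−g) = D₀(1+g) ⇒ g(P+D₀) = P·r − D₀
g = (P·r − D₀)/(P + D₀) = (£309,262.93×0.147 − £21,700.00) / (£309,262.93 + £21,700.00) = 0.071796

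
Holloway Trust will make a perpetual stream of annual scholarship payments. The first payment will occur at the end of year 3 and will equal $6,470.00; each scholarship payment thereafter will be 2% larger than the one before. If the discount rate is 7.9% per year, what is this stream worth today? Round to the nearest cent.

$94190.99

Value at end of year 2: C₁ / (r − g) = $6,470.00 / (0.079 − 0.02) = $109,661.0169
Discount to today: PV = $109,661.0169 / (1 + 0.079)^2 = $109,661.0169 / 1.164241 = $94,190.99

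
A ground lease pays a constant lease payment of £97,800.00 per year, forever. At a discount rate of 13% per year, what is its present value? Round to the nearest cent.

Level perpetuity: PV = C / r = £97,800.00 / 0.13 = £752,307.69

£752307.69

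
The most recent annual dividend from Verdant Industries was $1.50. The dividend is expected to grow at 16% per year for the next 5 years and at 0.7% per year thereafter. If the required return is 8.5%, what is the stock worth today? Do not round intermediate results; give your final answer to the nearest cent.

$36.26

D_1 = 1.74000
D_2 = 2.01840
D_3 = 2.34134
D_4 = 2.71596
D_5 = 3.15051
Terminal value at year 5: TV = D_5×(1+g_2)/(r−g_2) = 3.17257/0.078 = 40.67392
P_0 = D_1/(1+r)^1 + D_2/(1+r)^2 + D_3/(1+r)^3 + D_4/(1+r)^4 + D_5/(1+r)^5 + TV/(1+r)^5
    = 1.60369 + 1.71454 + 1.83306 + 1.95977 + 2.09523 + 27.05001 = 36.25629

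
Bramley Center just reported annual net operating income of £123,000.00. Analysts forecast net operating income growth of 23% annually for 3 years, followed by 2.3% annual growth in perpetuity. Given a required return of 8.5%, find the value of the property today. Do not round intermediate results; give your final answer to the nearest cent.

£3433461.20

D_1 = 151290.00000
D_2 = 186086.70000
D_3 = 228886.64100
Terminal value at year 3: TV = D_3×(1+g_2)/(r−g_2) = 234151.03374/0.062 = 3776629.57650
P_0 = D_1/(1+r)^1 + D_2/(1+r)^2 + D_3/(1+r)^3 + TV/(1+r)^3
    = 139437.78802 + 158072.33112 + 179197.20486 + 2956753.88021 = 3433461.20421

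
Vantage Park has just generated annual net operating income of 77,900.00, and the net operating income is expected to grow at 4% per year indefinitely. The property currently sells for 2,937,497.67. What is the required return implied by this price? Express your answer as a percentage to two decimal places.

6.76%

D₁ = 77,900.00 × 1.04 = 81,016.0000
P = D₁/(r − g) ⇒ r = D₁/P + g = 81,016.0000/2,937,497.67 + 0.04 = 0.027580 + 0.04 = 0.067580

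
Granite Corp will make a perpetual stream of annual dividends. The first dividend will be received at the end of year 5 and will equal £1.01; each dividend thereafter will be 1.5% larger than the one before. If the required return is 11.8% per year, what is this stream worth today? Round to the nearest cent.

£6.28

Value at end of year 4: C₁ / (r − g) = £1.01 / (0.118 − 0.015) = £9.8058
Discount to today: PV = £9.8058 / (1 + 0.118)^4 = £9.8058 / 1.562310 = £6.28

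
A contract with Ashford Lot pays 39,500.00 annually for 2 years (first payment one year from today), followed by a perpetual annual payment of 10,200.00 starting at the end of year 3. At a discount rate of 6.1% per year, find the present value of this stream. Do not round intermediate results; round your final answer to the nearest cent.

220856.34

PV of 2-year annuity: 39,500.00 × [1 − (1+0.061)^−2] / 0.061 = 72317.65242
Perpetuity value at year 2: 10,200.00 / 0.061 = 167213.11475
PV of perpetuity: 167213.11475 / (1+0.061)^2 = 148538.68299
Total PV = 72317.65242 + 148538.68299 = 220856.33541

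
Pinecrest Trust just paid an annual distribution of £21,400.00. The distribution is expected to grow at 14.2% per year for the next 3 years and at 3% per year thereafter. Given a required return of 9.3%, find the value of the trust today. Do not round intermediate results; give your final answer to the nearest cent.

£469199.49

D_1 = 24438.80000
D_2 = 27909.10960
D_3 = 31872.20316
Terminal value at year 3: TV = D_3×(1+g_2)/(r−g_2) = 32828.36926/0.063 = 521085.22632
P_0 = D_1/(1+r)^1 + D_2/(1+r)^2 + D_3/(1+r)^3 + TV/(1+r)^3
    = 22359.37786 + 23361.76534 + 24409.09059 + 399069.25888 = 469199.49267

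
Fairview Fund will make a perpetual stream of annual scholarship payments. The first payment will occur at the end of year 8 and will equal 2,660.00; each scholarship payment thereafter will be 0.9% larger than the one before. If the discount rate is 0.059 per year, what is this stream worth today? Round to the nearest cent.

Value at end of year 7: C₁ / (r − g) = 2,660.00 / (0.059 − 0.009) = 53,200.0000
Discount to today: PV = 53,200.0000 / (1 + 0.059)^7 = 53,200.0000 / 1.493729 = 35,615.57

35615.57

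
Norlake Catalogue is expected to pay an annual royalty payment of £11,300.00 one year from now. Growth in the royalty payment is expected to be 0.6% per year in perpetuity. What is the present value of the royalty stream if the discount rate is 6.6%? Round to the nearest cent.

£188333.33

Growing perpetuity: P = D₁ / (r − g) = £11,300.0000 / (0.066 − 0.006) = £188,333.33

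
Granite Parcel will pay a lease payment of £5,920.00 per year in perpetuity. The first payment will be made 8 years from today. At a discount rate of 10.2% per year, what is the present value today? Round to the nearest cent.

£29406.98

Value at end of year 7: C / r = £5,920.00 / 0.102 = £58,039.2157
Discount to today: PV = £58,039.2157 / (1 + 0.102)^7 = £58,039.2157 / 1.973655 = £29,406.98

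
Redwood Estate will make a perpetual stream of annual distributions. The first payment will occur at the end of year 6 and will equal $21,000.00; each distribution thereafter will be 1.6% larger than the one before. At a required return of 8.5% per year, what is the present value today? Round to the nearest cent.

$202405.13

Value at end of year 5: C₁ / (r − g) = $21,000.00 / (0.085 − 0.016) = $304,347.8261
Discount to today: PV = $304,347.8261 / (1 + 0.085)^5 = $304,347.8261 / 1.503657 = $202,405.13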